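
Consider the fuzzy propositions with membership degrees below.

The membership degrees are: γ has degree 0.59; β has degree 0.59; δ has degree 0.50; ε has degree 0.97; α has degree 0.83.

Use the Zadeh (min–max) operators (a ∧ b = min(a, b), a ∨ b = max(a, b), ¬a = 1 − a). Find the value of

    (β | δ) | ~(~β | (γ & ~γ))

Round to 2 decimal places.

0.59

β | δ = max(a, b) on (0.59, 0.50) = 0.59
~β = 1 − 0.59 = 0.41
~γ = 1 − 0.59 = 0.41
γ & ~γ = min(a, b) on (0.59, 0.41) = 0.41
~β | (γ & ~γ) = max(a, b) on (0.41, 0.41) = 0.41
~(~β | (γ & ~γ)) = 1 − 0.41 = 0.59
(β | δ) | ~(~β | (γ & ~γ)) = max(a, b) on (0.59, 0.59) = 0.59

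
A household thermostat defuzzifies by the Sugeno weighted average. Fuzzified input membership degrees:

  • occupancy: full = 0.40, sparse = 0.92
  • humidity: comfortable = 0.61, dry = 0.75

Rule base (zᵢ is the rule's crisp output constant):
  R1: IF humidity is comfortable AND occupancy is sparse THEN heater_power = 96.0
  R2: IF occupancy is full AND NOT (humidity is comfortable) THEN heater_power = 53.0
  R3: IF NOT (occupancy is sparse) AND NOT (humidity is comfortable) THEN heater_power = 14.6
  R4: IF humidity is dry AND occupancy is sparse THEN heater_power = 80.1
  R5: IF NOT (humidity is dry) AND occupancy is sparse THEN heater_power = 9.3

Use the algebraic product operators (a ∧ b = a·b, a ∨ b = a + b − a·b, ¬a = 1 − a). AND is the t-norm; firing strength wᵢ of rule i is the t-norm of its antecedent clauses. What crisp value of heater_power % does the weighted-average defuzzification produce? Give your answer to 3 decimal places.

71.929

R1 (z=96.0): comfortable=0.61, sparse=0.92; AND[a·b] → w = 0.5612
R2 (z=53.0): full=0.40, ¬comfortable=1−0.61=0.39; AND[a·b] → w = 0.1560
R3 (z=14.6): ¬sparse=1−0.92=0.08, ¬comfortable=1−0.61=0.39; AND[a·b] → w = 0.0312
R4 (z=80.1): dry=0.75, sparse=0.92; AND[a·b] → w = 0.6900
R5 (z=9.3): ¬dry=1−0.75=0.25, sparse=0.92; AND[a·b] → w = 0.2300
Weighted average = (0.5612·96.0 + 0.1560·53.0 + 0.0312·14.6 + 0.6900·80.1 + 0.2300·9.3) / (0.5612 + 0.1560 + 0.0312 + 0.6900 + 0.2300)
  = 120.0067 / 1.6684 = 71.929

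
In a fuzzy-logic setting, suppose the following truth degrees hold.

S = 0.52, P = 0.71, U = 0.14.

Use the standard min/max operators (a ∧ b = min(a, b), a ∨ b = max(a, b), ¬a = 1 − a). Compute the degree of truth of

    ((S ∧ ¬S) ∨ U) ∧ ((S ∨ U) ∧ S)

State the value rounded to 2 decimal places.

0.48

¬S = 1 − 0.52 = 0.48
S ∧ ¬S = min(a, b) on (0.52, 0.48) = 0.48
(S ∧ ¬S) ∨ U = max(a, b) on (0.48, 0.14) = 0.48
S ∨ U = max(a, b) on (0.52, 0.14) = 0.52
(S ∨ U) ∧ S = min(a, b) on (0.52, 0.52) = 0.52
((S ∧ ¬S) ∨ U) ∧ ((S ∨ U) ∧ S) = min(a, b) on (0.48, 0.52) = 0.48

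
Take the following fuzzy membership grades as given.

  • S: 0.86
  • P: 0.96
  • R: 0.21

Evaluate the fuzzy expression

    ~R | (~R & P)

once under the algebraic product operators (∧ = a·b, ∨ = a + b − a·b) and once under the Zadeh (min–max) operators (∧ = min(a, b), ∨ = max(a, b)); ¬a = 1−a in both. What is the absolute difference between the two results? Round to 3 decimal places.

Under algebraic product:
  ~R = 1 − 0.2100 = 0.7900
  ~R = 1 − 0.2100 = 0.7900
  ~R & P = a·b on (0.7900, 0.9600) = 0.7584
  ~R | (~R & P) = a + b − a·b on (0.7900, 0.7584) = 0.9493
  → value = 0.9493
Under Zadeh (min–max):
  ~R = 1 − 0.21 = 0.79
  ~R = 1 − 0.21 = 0.79
  ~R & P = min(a, b) on (0.79, 0.96) = 0.79
  ~R | (~R & P) = max(a, b) on (0.79, 0.79) = 0.79
  → value = 0.7900
|0.9493 − 0.7900| = 0.159

0.159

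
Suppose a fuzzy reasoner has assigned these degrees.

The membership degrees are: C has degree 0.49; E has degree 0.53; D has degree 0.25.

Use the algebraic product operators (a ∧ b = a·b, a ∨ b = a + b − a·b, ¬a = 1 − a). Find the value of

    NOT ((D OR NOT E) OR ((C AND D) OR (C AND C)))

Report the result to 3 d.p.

NOT E = 1 − 0.5300 = 0.4700
D OR NOT E = a + b − a·b on (0.2500, 0.4700) = 0.6025
C AND D = a·b on (0.4900, 0.2500) = 0.1225
C AND C = a·b on (0.4900, 0.4900) = 0.2401
(C AND D) OR (C AND C) = a + b − a·b on (0.1225, 0.2401) = 0.3332
(D OR NOT E) OR ((C AND D) OR (C AND C)) = a + b − a·b on (0.6025, 0.3332) = 0.7349
NOT ((D OR NOT E) OR ((C AND D) OR (C AND C))) = 1 − 0.7349 = 0.2651

0.265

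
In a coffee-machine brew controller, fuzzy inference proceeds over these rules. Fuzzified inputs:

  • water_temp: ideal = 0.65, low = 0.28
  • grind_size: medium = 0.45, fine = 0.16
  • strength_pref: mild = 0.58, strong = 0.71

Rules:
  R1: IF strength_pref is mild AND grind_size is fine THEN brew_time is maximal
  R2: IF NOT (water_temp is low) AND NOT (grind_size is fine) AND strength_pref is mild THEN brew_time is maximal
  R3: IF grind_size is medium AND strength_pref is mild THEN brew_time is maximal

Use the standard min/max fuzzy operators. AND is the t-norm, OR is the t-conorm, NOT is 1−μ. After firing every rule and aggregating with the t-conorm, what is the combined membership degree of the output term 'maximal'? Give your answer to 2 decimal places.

0.58

R1: mild=0.58, fine=0.16; AND[min(a, b)] → w = 0.16
R2: ¬low=1−0.28=0.72, ¬fine=1−0.16=0.84, mild=0.58; AND[min(a, b)] → w = 0.58
R3: medium=0.45, mild=0.58; AND[min(a, b)] → w = 0.45
Rules with consequent 'maximal': {R1, R2, R3} → strengths 0.16, 0.58, 0.45
Aggregate via t-conorm [max(a, b)]: 0.58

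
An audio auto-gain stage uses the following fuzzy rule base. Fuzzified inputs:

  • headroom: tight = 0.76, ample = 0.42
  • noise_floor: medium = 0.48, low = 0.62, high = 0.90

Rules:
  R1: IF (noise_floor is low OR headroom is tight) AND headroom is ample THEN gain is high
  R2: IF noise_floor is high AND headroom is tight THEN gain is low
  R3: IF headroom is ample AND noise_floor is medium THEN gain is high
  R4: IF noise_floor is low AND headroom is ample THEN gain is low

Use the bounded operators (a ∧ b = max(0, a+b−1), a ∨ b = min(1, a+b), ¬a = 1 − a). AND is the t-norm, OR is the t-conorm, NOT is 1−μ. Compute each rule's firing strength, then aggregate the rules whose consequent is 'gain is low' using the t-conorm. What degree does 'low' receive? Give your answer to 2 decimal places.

0.70

R1: (low=0.62 OR tight=0.76) = 1.00; AND[max(0, a+b−1)] with ample=0.42 → w = 0.42
R2: high=0.90, tight=0.76; AND[max(0, a+b−1)] → w = 0.66
R3: ample=0.42, medium=0.48; AND[max(0, a+b−1)] → w = 0.00
R4: low=0.62, ample=0.42; AND[max(0, a+b−1)] → w = 0.04
Rules with consequent 'low': {R2, R4} → strengths 0.66, 0.04
Aggregate via t-conorm [min(1, a+b)]: 0.70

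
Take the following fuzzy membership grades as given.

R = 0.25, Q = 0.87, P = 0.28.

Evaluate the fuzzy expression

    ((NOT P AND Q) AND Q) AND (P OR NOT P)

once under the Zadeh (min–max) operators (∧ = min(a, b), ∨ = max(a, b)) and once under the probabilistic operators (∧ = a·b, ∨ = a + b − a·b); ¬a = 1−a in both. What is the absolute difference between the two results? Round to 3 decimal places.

Under Zadeh (min–max):
  NOT P = 1 − 0.28 = 0.72
  NOT P AND Q = min(a, b) on (0.72, 0.87) = 0.72
  (NOT P AND Q) AND Q = min(a, b) on (0.72, 0.87) = 0.72
  NOT P = 1 − 0.28 = 0.72
  P OR NOT P = max(a, b) on (0.28, 0.72) = 0.72
  ((NOT P AND Q) AND Q) AND (P OR NOT P) = min(a, b) on (0.72, 0.72) = 0.72
  → value = 0.7200
Under probabilistic:
  NOT P = 1 − 0.2800 = 0.7200
  NOT P AND Q = a·b on (0.7200, 0.8700) = 0.6264
  (NOT P AND Q) AND Q = a·b on (0.6264, 0.8700) = 0.5450
  NOT P = 1 − 0.2800 = 0.7200
  P OR NOT P = a + b − a·b on (0.2800, 0.7200) = 0.7984
  ((NOT P AND Q) AND Q) AND (P OR NOT P) = a·b on (0.5450, 0.7984) = 0.4351
  → value = 0.4351
|0.7200 − 0.4351| = 0.285

0.285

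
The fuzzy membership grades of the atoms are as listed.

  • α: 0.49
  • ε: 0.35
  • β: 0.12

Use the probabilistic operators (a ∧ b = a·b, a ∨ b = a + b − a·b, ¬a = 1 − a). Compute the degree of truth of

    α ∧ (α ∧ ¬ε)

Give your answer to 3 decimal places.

¬ε = 1 − 0.3500 = 0.6500
α ∧ ¬ε = a·b on (0.4900, 0.6500) = 0.3185
α ∧ (α ∧ ¬ε) = a·b on (0.4900, 0.3185) = 0.1561

0.156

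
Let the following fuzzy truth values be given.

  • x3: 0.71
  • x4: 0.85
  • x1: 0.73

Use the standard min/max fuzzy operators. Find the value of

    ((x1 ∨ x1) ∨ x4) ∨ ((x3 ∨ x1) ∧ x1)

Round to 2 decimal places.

x1 ∨ x1 = max(a, b) on (0.73, 0.73) = 0.73
(x1 ∨ x1) ∨ x4 = max(a, b) on (0.73, 0.85) = 0.85
x3 ∨ x1 = max(a, b) on (0.71, 0.73) = 0.73
(x3 ∨ x1) ∧ x1 = min(a, b) on (0.73, 0.73) = 0.73
((x1 ∨ x1) ∨ x4) ∨ ((x3 ∨ x1) ∧ x1) = max(a, b) on (0.85, 0.73) = 0.85

0.85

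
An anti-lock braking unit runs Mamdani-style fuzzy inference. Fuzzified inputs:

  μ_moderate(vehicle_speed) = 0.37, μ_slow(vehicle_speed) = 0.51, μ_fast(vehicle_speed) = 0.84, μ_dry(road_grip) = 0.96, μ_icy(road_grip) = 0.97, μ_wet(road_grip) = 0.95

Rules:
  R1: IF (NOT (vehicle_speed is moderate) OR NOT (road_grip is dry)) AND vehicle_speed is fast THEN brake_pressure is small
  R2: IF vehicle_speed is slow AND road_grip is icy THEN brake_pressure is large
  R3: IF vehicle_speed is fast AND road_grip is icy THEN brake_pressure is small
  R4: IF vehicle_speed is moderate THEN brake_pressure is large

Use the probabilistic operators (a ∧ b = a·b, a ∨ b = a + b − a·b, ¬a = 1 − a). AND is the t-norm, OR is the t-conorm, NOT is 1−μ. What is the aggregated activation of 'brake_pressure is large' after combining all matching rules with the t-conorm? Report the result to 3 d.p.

0.682

R1: (¬moderate=1−0.37=0.63 OR ¬dry=1−0.96=0.04) = 0.6448; AND[a·b] with fast=0.84 → w = 0.5416
R2: slow=0.51, icy=0.97; AND[a·b] → w = 0.4947
R3: fast=0.84, icy=0.97; AND[a·b] → w = 0.8148
R4: moderate=0.37 → w = 0.3700
Rules with consequent 'large': {R2, R4} → strengths 0.4947, 0.3700
Aggregate via t-conorm [a + b − a·b]: 0.6817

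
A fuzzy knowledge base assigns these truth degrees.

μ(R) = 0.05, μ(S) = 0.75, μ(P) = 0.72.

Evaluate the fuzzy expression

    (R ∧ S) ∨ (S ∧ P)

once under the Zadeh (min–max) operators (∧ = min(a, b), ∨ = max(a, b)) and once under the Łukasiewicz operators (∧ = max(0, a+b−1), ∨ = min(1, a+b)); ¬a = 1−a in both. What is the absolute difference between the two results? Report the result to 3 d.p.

0.250

Under Zadeh (min–max):
  R ∧ S = min(a, b) on (0.05, 0.75) = 0.05
  S ∧ P = min(a, b) on (0.75, 0.72) = 0.72
  (R ∧ S) ∨ (S ∧ P) = max(a, b) on (0.05, 0.72) = 0.72
  → value = 0.7200
Under Łukasiewicz:
  R ∧ S = max(0, a+b−1) on (0.05, 0.75) = 0.00
  S ∧ P = max(0, a+b−1) on (0.75, 0.72) = 0.47
  (R ∧ S) ∨ (S ∧ P) = min(1, a+b) on (0.00, 0.47) = 0.47
  → value = 0.4700
|0.7200 − 0.4700| = 0.250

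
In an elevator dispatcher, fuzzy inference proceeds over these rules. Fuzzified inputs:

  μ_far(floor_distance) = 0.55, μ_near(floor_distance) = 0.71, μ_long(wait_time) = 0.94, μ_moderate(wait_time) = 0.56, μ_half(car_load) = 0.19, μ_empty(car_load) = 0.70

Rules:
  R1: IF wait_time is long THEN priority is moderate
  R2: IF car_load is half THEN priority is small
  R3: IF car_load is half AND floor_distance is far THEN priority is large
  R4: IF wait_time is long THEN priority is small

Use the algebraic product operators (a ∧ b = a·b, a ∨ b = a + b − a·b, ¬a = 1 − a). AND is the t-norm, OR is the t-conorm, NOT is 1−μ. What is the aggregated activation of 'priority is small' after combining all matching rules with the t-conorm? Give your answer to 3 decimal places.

0.951

R1: long=0.94 → w = 0.9400
R2: half=0.19 → w = 0.1900
R3: half=0.19, far=0.55; AND[a·b] → w = 0.1045
R4: long=0.94 → w = 0.9400
Rules with consequent 'small': {R2, R4} → strengths 0.1900, 0.9400
Aggregate via t-conorm [a + b − a·b]: 0.9514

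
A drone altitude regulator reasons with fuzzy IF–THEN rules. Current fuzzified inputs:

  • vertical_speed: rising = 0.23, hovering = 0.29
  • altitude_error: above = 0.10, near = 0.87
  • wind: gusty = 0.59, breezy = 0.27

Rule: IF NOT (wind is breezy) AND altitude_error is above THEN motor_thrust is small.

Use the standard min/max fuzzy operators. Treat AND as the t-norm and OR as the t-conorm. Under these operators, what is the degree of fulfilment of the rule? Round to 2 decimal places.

firing strength: ¬breezy=1−0.27=0.73, above=0.10; AND[min(a, b)] → w = 0.10

0.10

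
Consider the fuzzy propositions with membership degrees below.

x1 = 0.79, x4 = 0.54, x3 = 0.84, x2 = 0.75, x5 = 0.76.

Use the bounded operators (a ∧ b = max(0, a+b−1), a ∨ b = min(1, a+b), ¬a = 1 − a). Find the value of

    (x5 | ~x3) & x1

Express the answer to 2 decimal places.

~x3 = 1 − 0.84 = 0.16
x5 | ~x3 = min(1, a+b) on (0.76, 0.16) = 0.92
(x5 | ~x3) & x1 = max(0, a+b−1) on (0.92, 0.79) = 0.71

0.71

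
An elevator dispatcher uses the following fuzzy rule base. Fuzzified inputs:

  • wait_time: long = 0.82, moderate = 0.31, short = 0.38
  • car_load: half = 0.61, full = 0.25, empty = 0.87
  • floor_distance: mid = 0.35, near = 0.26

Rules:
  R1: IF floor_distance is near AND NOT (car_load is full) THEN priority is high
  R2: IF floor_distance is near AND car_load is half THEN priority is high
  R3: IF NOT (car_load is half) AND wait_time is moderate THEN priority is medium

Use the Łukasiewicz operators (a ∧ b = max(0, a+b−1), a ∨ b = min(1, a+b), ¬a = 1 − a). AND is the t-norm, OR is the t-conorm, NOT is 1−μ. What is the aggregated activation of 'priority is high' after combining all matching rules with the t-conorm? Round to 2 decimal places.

0.01

R1: near=0.26, ¬full=1−0.25=0.75; AND[max(0, a+b−1)] → w = 0.01
R2: near=0.26, half=0.61; AND[max(0, a+b−1)] → w = 0.00
R3: ¬half=1−0.61=0.39, moderate=0.31; AND[max(0, a+b−1)] → w = 0.00
Rules with consequent 'high': {R1, R2} → strengths 0.01, 0.00
Aggregate via t-conorm [min(1, a+b)]: 0.01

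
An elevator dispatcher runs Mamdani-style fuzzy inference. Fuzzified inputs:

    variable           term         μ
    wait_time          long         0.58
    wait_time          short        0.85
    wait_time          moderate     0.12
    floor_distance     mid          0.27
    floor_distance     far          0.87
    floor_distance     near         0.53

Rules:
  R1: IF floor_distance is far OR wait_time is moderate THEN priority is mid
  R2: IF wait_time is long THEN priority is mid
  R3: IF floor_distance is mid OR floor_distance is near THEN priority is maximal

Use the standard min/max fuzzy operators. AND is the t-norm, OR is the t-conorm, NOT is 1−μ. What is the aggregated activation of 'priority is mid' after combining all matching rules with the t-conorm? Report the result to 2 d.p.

0.87

R1: far=0.87, moderate=0.12; OR[max(a, b)] → w = 0.87
R2: long=0.58 → w = 0.58
R3: mid=0.27, near=0.53; OR[max(a, b)] → w = 0.53
Rules with consequent 'mid': {R1, R2} → strengths 0.87, 0.58
Aggregate via t-conorm [max(a, b)]: 0.87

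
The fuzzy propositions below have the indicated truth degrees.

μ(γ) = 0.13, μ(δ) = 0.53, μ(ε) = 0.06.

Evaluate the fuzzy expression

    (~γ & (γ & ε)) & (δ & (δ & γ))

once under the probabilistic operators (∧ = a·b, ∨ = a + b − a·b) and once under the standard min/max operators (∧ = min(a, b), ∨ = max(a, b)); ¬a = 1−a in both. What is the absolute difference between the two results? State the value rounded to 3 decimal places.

Under probabilistic:
  ~γ = 1 − 0.1300 = 0.8700
  γ & ε = a·b on (0.1300, 0.0600) = 0.0078
  ~γ & (γ & ε) = a·b on (0.8700, 0.0078) = 0.0068
  δ & γ = a·b on (0.5300, 0.1300) = 0.0689
  δ & (δ & γ) = a·b on (0.5300, 0.0689) = 0.0365
  (~γ & (γ & ε)) & (δ & (δ & γ)) = a·b on (0.0068, 0.0365) = 0.0002
  → value = 0.0002
Under standard min/max:
  ~γ = 1 − 0.13 = 0.87
  γ & ε = min(a, b) on (0.13, 0.06) = 0.06
  ~γ & (γ & ε) = min(a, b) on (0.87, 0.06) = 0.06
  δ & γ = min(a, b) on (0.53, 0.13) = 0.13
  δ & (δ & γ) = min(a, b) on (0.53, 0.13) = 0.13
  (~γ & (γ & ε)) & (δ & (δ & γ)) = min(a, b) on (0.06, 0.13) = 0.06
  → value = 0.0600
|0.0002 − 0.0600| = 0.060

0.060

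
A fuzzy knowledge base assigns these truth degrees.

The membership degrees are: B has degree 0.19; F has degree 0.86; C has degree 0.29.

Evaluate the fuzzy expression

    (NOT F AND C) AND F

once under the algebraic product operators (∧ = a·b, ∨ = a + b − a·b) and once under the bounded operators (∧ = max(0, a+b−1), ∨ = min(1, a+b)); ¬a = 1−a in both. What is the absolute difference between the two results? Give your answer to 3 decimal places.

Under algebraic product:
  NOT F = 1 − 0.8600 = 0.1400
  NOT F AND C = a·b on (0.1400, 0.2900) = 0.0406
  (NOT F AND C) AND F = a·b on (0.0406, 0.8600) = 0.0349
  → value = 0.0349
Under bounded:
  NOT F = 1 − 0.86 = 0.14
  NOT F AND C = max(0, a+b−1) on (0.14, 0.29) = 0.00
  (NOT F AND C) AND F = max(0, a+b−1) on (0.00, 0.86) = 0.00
  → value = 0.0000
|0.0349 − 0.0000| = 0.035

0.035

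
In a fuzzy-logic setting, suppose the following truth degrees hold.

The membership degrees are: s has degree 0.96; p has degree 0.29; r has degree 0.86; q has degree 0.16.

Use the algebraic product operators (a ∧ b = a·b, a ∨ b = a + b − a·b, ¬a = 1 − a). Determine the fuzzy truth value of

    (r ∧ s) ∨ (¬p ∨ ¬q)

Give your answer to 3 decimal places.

r ∧ s = a·b on (0.8600, 0.9600) = 0.8256
¬p = 1 − 0.2900 = 0.7100
¬q = 1 − 0.1600 = 0.8400
¬p ∨ ¬q = a + b − a·b on (0.7100, 0.8400) = 0.9536
(r ∧ s) ∨ (¬p ∨ ¬q) = a + b − a·b on (0.8256, 0.9536) = 0.9919

0.992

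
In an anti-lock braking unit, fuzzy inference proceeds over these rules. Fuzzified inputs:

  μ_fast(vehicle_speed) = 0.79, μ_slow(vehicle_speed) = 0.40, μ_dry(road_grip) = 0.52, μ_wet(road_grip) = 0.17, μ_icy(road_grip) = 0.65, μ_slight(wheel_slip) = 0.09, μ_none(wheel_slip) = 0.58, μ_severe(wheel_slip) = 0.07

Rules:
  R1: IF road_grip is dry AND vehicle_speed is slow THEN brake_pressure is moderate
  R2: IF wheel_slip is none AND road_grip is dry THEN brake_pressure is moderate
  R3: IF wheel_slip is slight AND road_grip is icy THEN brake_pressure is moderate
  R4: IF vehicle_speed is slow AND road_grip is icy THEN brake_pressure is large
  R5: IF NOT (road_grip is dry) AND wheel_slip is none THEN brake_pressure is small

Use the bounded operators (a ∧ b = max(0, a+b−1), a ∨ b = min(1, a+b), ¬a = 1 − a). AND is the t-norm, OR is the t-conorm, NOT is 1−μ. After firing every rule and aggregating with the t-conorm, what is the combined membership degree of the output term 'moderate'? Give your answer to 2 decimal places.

0.10

R1: dry=0.52, slow=0.40; AND[max(0, a+b−1)] → w = 0.00
R2: none=0.58, dry=0.52; AND[max(0, a+b−1)] → w = 0.10
R3: slight=0.09, icy=0.65; AND[max(0, a+b−1)] → w = 0.00
R4: slow=0.40, icy=0.65; AND[max(0, a+b−1)] → w = 0.05
R5: ¬dry=1−0.52=0.48, none=0.58; AND[max(0, a+b−1)] → w = 0.06
Rules with consequent 'moderate': {R1, R2, R3} → strengths 0.00, 0.10, 0.00
Aggregate via t-conorm [min(1, a+b)]: 0.10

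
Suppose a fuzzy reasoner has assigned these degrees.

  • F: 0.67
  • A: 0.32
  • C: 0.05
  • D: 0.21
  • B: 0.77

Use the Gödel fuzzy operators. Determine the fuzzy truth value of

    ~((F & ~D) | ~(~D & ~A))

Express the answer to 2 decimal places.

~D = 1 − 0.21 = 0.79
F & ~D = min(a, b) on (0.67, 0.79) = 0.67
~D = 1 − 0.21 = 0.79
~A = 1 − 0.32 = 0.68
~D & ~A = min(a, b) on (0.79, 0.68) = 0.68
~(~D & ~A) = 1 − 0.68 = 0.32
(F & ~D) | ~(~D & ~A) = max(a, b) on (0.67, 0.32) = 0.67
~((F & ~D) | ~(~D & ~A)) = 1 − 0.67 = 0.33

0.33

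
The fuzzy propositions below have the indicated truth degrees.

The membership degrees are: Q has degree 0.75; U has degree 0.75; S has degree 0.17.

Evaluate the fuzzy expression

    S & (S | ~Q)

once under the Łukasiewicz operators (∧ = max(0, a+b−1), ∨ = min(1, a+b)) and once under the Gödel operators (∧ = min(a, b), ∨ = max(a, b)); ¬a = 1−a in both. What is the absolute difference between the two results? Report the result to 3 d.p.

0.170

Under Łukasiewicz:
  ~Q = 1 − 0.75 = 0.25
  S | ~Q = min(1, a+b) on (0.17, 0.25) = 0.42
  S & (S | ~Q) = max(0, a+b−1) on (0.17, 0.42) = 0.00
  → value = 0.0000
Under Gödel:
  ~Q = 1 − 0.75 = 0.25
  S | ~Q = max(a, b) on (0.17, 0.25) = 0.25
  S & (S | ~Q) = min(a, b) on (0.17, 0.25) = 0.17
  → value = 0.1700
|0.0000 − 0.1700| = 0.170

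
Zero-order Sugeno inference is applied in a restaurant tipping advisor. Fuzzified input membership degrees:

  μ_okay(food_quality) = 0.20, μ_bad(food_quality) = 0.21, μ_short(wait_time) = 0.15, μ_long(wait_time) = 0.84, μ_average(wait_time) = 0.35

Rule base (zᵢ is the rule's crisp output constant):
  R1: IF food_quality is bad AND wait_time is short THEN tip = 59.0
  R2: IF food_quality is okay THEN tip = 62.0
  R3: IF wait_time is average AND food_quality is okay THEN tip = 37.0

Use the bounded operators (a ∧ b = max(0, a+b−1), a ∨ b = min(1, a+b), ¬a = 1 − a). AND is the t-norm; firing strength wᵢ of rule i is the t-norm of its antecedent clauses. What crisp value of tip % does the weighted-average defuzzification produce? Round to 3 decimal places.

R1 (z=59.0): bad=0.21, short=0.15; AND[max(0, a+b−1)] → w = 0.00
R2 (z=62.0): okay=0.20 → w = 0.20
R3 (z=37.0): average=0.35, okay=0.20; AND[max(0, a+b−1)] → w = 0.00
Weighted average = (0.00·59.0 + 0.20·62.0 + 0.00·37.0) / (0.00 + 0.20 + 0.00)
  = 12.4000 / 0.2000 = 62.000

62.000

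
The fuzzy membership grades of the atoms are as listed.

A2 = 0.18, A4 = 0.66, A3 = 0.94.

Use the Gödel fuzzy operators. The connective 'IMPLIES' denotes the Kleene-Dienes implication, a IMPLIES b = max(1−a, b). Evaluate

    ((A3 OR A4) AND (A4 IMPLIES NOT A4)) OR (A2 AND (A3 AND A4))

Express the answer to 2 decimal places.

A3 OR A4 = max(a, b) on (0.94, 0.66) = 0.94
NOT A4 = 1 − 0.66 = 0.34
A4 IMPLIES NOT A4  [Kleene-Dienes: max(1−a, b)] with a=0.66, b=0.34 → 0.34
(A3 OR A4) AND (A4 IMPLIES NOT A4) = min(a, b) on (0.94, 0.34) = 0.34
A3 AND A4 = min(a, b) on (0.94, 0.66) = 0.66
A2 AND (A3 AND A4) = min(a, b) on (0.18, 0.66) = 0.18
((A3 OR A4) AND (A4 IMPLIES NOT A4)) OR (A2 AND (A3 AND A4)) = max(a, b) on (0.34, 0.18) = 0.34

0.34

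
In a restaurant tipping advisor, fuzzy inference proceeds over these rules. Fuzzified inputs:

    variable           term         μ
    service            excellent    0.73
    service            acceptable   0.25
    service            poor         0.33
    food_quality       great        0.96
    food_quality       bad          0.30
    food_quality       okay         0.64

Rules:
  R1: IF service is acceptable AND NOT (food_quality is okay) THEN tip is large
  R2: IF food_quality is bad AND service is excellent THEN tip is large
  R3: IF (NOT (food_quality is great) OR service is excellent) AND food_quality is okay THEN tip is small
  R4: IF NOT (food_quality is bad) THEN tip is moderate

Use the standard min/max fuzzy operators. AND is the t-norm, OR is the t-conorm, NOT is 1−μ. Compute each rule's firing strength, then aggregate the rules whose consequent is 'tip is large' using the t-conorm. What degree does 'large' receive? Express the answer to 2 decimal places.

0.30

R1: acceptable=0.25, ¬okay=1−0.64=0.36; AND[min(a, b)] → w = 0.25
R2: bad=0.30, excellent=0.73; AND[min(a, b)] → w = 0.30
R3: (¬great=1−0.96=0.04 OR excellent=0.73) = 0.73; AND[min(a, b)] with okay=0.64 → w = 0.64
R4: ¬bad=1−0.30=0.70 → w = 0.70
Rules with consequent 'large': {R1, R2} → strengths 0.25, 0.30
Aggregate via t-conorm [max(a, b)]: 0.30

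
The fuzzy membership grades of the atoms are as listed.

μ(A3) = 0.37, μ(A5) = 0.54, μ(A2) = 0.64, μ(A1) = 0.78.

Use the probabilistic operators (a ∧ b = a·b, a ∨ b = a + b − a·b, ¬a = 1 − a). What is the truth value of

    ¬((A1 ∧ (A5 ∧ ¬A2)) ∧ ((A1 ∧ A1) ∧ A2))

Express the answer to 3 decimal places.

0.941

¬A2 = 1 − 0.6400 = 0.3600
A5 ∧ ¬A2 = a·b on (0.5400, 0.3600) = 0.1944
A1 ∧ (A5 ∧ ¬A2) = a·b on (0.7800, 0.1944) = 0.1516
A1 ∧ A1 = a·b on (0.7800, 0.7800) = 0.6084
(A1 ∧ A1) ∧ A2 = a·b on (0.6084, 0.6400) = 0.3894
(A1 ∧ (A5 ∧ ¬A2)) ∧ ((A1 ∧ A1) ∧ A2) = a·b on (0.1516, 0.3894) = 0.0590
¬((A1 ∧ (A5 ∧ ¬A2)) ∧ ((A1 ∧ A1) ∧ A2)) = 1 − 0.0590 = 0.9410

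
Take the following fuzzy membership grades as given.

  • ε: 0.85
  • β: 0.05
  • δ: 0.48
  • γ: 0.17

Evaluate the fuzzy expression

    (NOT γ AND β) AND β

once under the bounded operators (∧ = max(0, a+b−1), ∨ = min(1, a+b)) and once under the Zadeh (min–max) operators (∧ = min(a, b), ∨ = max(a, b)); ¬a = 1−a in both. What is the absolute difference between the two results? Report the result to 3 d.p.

0.050

Under bounded:
  NOT γ = 1 − 0.17 = 0.83
  NOT γ AND β = max(0, a+b−1) on (0.83, 0.05) = 0.00
  (NOT γ AND β) AND β = max(0, a+b−1) on (0.00, 0.05) = 0.00
  → value = 0.0000
Under Zadeh (min–max):
  NOT γ = 1 − 0.17 = 0.83
  NOT γ AND β = min(a, b) on (0.83, 0.05) = 0.05
  (NOT γ AND β) AND β = min(a, b) on (0.05, 0.05) = 0.05
  → value = 0.0500
|0.0000 − 0.0500| = 0.050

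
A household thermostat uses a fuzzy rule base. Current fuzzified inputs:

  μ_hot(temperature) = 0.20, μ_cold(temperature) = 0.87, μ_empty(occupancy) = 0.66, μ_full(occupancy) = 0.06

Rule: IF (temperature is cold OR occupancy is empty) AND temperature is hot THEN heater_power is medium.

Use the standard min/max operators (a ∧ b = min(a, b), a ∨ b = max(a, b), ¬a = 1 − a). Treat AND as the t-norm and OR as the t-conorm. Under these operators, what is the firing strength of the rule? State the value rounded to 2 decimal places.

firing strength: (cold=0.87 OR empty=0.66) = 0.87; AND[min(a, b)] with hot=0.20 → w = 0.20

0.20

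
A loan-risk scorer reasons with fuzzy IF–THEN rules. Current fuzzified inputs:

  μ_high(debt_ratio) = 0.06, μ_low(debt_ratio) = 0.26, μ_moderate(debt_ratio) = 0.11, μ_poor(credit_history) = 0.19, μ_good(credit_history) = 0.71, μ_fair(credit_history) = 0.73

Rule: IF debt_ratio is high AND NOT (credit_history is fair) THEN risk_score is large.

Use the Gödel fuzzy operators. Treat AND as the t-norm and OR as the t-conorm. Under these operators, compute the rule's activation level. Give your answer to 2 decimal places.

firing strength: high=0.06, ¬fair=1−0.73=0.27; AND[min(a, b)] → w = 0.06

0.06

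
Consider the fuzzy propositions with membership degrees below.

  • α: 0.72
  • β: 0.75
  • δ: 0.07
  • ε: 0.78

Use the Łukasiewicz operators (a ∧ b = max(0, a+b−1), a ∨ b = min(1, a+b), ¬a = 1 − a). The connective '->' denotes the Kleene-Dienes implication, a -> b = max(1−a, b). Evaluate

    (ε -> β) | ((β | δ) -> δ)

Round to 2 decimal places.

ε -> β  [Kleene-Dienes: max(1−a, b)] with a=0.78, b=0.75 → 0.75
β | δ = min(1, a+b) on (0.75, 0.07) = 0.82
(β | δ) -> δ  [Kleene-Dienes: max(1−a, b)] with a=0.82, b=0.07 → 0.18
(ε -> β) | ((β | δ) -> δ) = min(1, a+b) on (0.75, 0.18) = 0.93

0.93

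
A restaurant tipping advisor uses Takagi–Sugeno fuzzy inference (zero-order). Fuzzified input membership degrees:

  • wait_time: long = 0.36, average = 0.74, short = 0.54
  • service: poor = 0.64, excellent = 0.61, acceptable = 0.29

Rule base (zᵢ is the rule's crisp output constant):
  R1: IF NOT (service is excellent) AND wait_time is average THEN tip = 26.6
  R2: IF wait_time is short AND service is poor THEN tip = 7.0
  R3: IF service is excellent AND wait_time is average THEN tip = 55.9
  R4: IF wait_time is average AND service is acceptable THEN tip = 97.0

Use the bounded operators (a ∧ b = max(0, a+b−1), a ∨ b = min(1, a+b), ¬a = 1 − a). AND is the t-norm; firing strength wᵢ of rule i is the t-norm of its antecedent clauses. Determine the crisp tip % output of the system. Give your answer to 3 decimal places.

39.410

R1 (z=26.6): ¬excellent=1−0.61=0.39, average=0.74; AND[max(0, a+b−1)] → w = 0.13
R2 (z=7.0): short=0.54, poor=0.64; AND[max(0, a+b−1)] → w = 0.18
R3 (z=55.9): excellent=0.61, average=0.74; AND[max(0, a+b−1)] → w = 0.35
R4 (z=97.0): average=0.74, acceptable=0.29; AND[max(0, a+b−1)] → w = 0.03
Weighted average = (0.13·26.6 + 0.18·7.0 + 0.35·55.9 + 0.03·97.0) / (0.13 + 0.18 + 0.35 + 0.03)
  = 27.1930 / 0.6900 = 39.410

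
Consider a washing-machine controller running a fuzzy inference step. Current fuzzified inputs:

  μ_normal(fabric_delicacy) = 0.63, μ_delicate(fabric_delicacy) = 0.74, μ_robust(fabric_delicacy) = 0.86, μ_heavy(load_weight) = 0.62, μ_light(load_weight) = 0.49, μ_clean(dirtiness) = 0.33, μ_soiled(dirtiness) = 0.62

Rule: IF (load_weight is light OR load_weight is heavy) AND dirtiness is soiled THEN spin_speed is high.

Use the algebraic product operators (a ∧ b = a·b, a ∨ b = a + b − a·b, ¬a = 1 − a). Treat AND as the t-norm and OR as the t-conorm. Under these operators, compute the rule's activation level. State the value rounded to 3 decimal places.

firing strength: (light=0.49 OR heavy=0.62) = 0.8062; AND[a·b] with soiled=0.62 → w = 0.4998

0.500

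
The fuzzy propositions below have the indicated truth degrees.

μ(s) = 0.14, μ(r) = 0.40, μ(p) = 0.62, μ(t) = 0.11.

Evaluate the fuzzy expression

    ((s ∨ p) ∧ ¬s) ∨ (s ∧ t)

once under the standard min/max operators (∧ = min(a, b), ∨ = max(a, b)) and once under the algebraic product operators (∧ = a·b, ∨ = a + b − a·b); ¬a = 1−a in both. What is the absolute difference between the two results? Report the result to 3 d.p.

0.035

Under standard min/max:
  s ∨ p = max(a, b) on (0.14, 0.62) = 0.62
  ¬s = 1 − 0.14 = 0.86
  (s ∨ p) ∧ ¬s = min(a, b) on (0.62, 0.86) = 0.62
  s ∧ t = min(a, b) on (0.14, 0.11) = 0.11
  ((s ∨ p) ∧ ¬s) ∨ (s ∧ t) = max(a, b) on (0.62, 0.11) = 0.62
  → value = 0.6200
Under algebraic product:
  s ∨ p = a + b − a·b on (0.1400, 0.6200) = 0.6732
  ¬s = 1 − 0.1400 = 0.8600
  (s ∨ p) ∧ ¬s = a·b on (0.6732, 0.8600) = 0.5790
  s ∧ t = a·b on (0.1400, 0.1100) = 0.0154
  ((s ∨ p) ∧ ¬s) ∨ (s ∧ t) = a + b − a·b on (0.5790, 0.0154) = 0.5854
  → value = 0.5854
|0.6200 − 0.5854| = 0.035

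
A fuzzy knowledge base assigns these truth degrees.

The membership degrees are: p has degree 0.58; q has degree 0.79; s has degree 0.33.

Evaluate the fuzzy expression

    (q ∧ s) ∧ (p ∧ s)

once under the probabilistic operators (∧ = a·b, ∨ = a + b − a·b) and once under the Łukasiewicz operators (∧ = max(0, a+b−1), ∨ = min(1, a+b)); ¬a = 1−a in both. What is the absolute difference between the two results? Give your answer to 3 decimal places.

0.050

Under probabilistic:
  q ∧ s = a·b on (0.7900, 0.3300) = 0.2607
  p ∧ s = a·b on (0.5800, 0.3300) = 0.1914
  (q ∧ s) ∧ (p ∧ s) = a·b on (0.2607, 0.1914) = 0.0499
  → value = 0.0499
Under Łukasiewicz:
  q ∧ s = max(0, a+b−1) on (0.79, 0.33) = 0.12
  p ∧ s = max(0, a+b−1) on (0.58, 0.33) = 0.00
  (q ∧ s) ∧ (p ∧ s) = max(0, a+b−1) on (0.12, 0.00) = 0.00
  → value = 0.0000
|0.0499 − 0.0000| = 0.050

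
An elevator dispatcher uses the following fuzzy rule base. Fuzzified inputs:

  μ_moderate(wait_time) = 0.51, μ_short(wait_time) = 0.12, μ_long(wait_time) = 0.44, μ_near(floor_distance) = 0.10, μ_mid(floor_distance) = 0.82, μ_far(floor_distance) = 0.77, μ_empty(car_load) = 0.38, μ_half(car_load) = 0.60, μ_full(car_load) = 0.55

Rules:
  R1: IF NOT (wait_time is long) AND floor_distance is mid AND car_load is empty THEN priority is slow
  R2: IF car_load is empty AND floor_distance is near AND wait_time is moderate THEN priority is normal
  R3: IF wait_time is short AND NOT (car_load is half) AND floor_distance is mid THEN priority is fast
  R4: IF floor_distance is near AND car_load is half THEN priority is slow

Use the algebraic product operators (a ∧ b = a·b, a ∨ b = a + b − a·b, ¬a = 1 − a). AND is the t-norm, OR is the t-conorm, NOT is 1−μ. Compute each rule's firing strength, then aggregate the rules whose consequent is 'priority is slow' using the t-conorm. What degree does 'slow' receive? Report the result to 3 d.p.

R1: ¬long=1−0.44=0.56, mid=0.82, empty=0.38; AND[a·b] → w = 0.1745
R2: empty=0.38, near=0.10, moderate=0.51; AND[a·b] → w = 0.0194
R3: short=0.12, ¬half=1−0.60=0.40, mid=0.82; AND[a·b] → w = 0.0394
R4: near=0.10, half=0.60; AND[a·b] → w = 0.0600
Rules with consequent 'slow': {R1, R4} → strengths 0.1745, 0.0600
Aggregate via t-conorm [a + b − a·b]: 0.2240

0.224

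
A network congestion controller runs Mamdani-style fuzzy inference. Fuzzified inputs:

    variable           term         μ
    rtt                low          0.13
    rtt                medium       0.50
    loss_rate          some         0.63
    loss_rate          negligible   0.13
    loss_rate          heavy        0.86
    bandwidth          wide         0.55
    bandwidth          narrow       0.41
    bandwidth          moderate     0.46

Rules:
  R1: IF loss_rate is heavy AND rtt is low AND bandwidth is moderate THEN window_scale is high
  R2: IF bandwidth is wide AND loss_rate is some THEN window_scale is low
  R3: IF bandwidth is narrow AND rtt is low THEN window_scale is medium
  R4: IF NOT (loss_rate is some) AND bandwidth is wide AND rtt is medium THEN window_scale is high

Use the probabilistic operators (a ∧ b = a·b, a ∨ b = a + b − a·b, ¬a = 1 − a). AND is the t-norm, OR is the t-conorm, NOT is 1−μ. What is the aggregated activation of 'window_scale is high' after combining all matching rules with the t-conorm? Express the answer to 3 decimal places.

R1: heavy=0.86, low=0.13, moderate=0.46; AND[a·b] → w = 0.0514
R2: wide=0.55, some=0.63; AND[a·b] → w = 0.3465
R3: narrow=0.41, low=0.13; AND[a·b] → w = 0.0533
R4: ¬some=1−0.63=0.37, wide=0.55, medium=0.50; AND[a·b] → w = 0.1018
Rules with consequent 'high': {R1, R4} → strengths 0.0514, 0.1018
Aggregate via t-conorm [a + b − a·b]: 0.1479

0.148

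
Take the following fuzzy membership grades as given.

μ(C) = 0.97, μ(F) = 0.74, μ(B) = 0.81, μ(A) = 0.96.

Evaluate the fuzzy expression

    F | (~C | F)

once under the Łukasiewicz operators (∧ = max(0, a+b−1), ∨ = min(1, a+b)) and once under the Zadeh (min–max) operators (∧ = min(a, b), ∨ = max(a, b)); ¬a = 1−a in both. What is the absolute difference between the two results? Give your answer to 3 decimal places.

0.260

Under Łukasiewicz:
  ~C = 1 − 0.97 = 0.03
  ~C | F = min(1, a+b) on (0.03, 0.74) = 0.77
  F | (~C | F) = min(1, a+b) on (0.74, 0.77) = 1.00
  → value = 1.0000
Under Zadeh (min–max):
  ~C = 1 − 0.97 = 0.03
  ~C | F = max(a, b) on (0.03, 0.74) = 0.74
  F | (~C | F) = max(a, b) on (0.74, 0.74) = 0.74
  → value = 0.7400
|1.0000 − 0.7400| = 0.260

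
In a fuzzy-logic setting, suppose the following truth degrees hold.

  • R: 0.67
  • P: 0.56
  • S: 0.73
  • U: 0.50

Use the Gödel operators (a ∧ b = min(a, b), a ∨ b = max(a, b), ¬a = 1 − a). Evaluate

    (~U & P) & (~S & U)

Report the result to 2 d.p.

~U = 1 − 0.50 = 0.50
~U & P = min(a, b) on (0.50, 0.56) = 0.50
~S = 1 − 0.73 = 0.27
~S & U = min(a, b) on (0.27, 0.50) = 0.27
(~U & P) & (~S & U) = min(a, b) on (0.50, 0.27) = 0.27

0.27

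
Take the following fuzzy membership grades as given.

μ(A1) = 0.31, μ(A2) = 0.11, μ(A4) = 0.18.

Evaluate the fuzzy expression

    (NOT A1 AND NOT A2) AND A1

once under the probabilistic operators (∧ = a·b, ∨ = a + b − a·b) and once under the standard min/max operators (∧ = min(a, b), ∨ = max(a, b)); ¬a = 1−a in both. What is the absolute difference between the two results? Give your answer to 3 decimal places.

0.120

Under probabilistic:
  NOT A1 = 1 − 0.3100 = 0.6900
  NOT A2 = 1 − 0.1100 = 0.8900
  NOT A1 AND NOT A2 = a·b on (0.6900, 0.8900) = 0.6141
  (NOT A1 AND NOT A2) AND A1 = a·b on (0.6141, 0.3100) = 0.1904
  → value = 0.1904
Under standard min/max:
  NOT A1 = 1 − 0.31 = 0.69
  NOT A2 = 1 − 0.11 = 0.89
  NOT A1 AND NOT A2 = min(a, b) on (0.69, 0.89) = 0.69
  (NOT A1 AND NOT A2) AND A1 = min(a, b) on (0.69, 0.31) = 0.31
  → value = 0.3100
|0.1904 − 0.3100| = 0.120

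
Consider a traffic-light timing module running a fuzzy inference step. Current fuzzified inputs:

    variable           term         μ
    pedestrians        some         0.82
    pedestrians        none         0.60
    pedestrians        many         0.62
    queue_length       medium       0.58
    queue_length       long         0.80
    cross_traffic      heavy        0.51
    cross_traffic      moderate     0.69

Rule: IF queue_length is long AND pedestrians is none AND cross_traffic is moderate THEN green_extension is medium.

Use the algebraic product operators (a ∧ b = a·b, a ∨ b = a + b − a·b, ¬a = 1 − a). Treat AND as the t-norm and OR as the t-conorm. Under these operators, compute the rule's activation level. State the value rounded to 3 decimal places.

firing strength: long=0.80, none=0.60, moderate=0.69; AND[a·b] → w = 0.3312

0.331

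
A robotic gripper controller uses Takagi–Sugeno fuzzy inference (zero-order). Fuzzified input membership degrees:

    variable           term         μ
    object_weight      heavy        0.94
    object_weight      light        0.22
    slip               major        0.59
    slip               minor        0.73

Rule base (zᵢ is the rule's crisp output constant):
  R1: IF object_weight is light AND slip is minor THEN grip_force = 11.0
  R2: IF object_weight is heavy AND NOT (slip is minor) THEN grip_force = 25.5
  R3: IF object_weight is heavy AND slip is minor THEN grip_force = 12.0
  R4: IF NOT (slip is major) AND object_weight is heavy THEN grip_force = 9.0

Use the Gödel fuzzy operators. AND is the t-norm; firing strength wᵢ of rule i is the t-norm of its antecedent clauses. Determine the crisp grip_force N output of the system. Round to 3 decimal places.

R1 (z=11.0): light=0.22, minor=0.73; AND[min(a, b)] → w = 0.22
R2 (z=25.5): heavy=0.94, ¬minor=1−0.73=0.27; AND[min(a, b)] → w = 0.27
R3 (z=12.0): heavy=0.94, minor=0.73; AND[min(a, b)] → w = 0.73
R4 (z=9.0): ¬major=1−0.59=0.41, heavy=0.94; AND[min(a, b)] → w = 0.41
Weighted average = (0.22·11.0 + 0.27·25.5 + 0.73·12.0 + 0.41·9.0) / (0.22 + 0.27 + 0.73 + 0.41)
  = 21.7550 / 1.6300 = 13.347

13.347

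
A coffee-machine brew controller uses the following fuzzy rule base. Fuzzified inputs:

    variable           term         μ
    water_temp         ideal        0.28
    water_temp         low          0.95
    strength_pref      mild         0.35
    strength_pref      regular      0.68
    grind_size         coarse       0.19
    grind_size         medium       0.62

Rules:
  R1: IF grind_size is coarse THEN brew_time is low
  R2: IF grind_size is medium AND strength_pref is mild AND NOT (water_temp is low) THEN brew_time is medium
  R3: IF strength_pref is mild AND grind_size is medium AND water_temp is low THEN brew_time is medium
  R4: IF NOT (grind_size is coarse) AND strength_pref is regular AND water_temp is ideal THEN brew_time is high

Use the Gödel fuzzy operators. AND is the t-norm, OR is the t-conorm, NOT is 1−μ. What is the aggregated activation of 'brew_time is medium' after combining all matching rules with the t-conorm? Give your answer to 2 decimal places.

R1: coarse=0.19 → w = 0.19
R2: medium=0.62, mild=0.35, ¬low=1−0.95=0.05; AND[min(a, b)] → w = 0.05
R3: mild=0.35, medium=0.62, low=0.95; AND[min(a, b)] → w = 0.35
R4: ¬coarse=1−0.19=0.81, regular=0.68, ideal=0.28; AND[min(a, b)] → w = 0.28
Rules with consequent 'medium': {R2, R3} → strengths 0.05, 0.35
Aggregate via t-conorm [max(a, b)]: 0.35

0.35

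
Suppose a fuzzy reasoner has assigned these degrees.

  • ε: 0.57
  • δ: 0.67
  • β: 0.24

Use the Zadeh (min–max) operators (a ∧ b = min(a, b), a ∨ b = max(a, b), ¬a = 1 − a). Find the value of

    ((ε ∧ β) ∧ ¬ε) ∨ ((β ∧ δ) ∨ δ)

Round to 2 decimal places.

ε ∧ β = min(a, b) on (0.57, 0.24) = 0.24
¬ε = 1 − 0.57 = 0.43
(ε ∧ β) ∧ ¬ε = min(a, b) on (0.24, 0.43) = 0.24
β ∧ δ = min(a, b) on (0.24, 0.67) = 0.24
(β ∧ δ) ∨ δ = max(a, b) on (0.24, 0.67) = 0.67
((ε ∧ β) ∧ ¬ε) ∨ ((β ∧ δ) ∨ δ) = max(a, b) on (0.24, 0.67) = 0.67

0.67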